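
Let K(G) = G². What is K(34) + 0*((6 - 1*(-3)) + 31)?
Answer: 1156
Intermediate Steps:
K(34) + 0*((6 - 1*(-3)) + 31) = 34² + 0*((6 - 1*(-3)) + 31) = 1156 + 0*((6 + 3) + 31) = 1156 + 0*(9 + 31) = 1156 + 0*40 = 1156 + 0 = 1156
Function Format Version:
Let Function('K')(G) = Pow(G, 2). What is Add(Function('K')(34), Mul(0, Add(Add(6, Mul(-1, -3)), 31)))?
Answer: 1156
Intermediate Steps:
Add(Function('K')(34), Mul(0, Add(Add(6, Mul(-1, -3)), 31))) = Add(Pow(34, 2), Mul(0, Add(Add(6, Mul(-1, -3)), 31))) = Add(1156, Mul(0, Add(Add(6, 3), 31))) = Add(1156, Mul(0, Add(9, 31))) = Add(1156, Mul(0, 40)) = Add(1156, 0) = 1156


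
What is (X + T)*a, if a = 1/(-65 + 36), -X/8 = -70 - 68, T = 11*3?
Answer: -1137/29 ≈ -39.207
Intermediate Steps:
T = 33
X = 1104 (X = -8*(-70 - 68) = -8*(-138) = 1104)
a = -1/29 (a = 1/(-29) = -1/29 ≈ -0.034483)
(X + T)*a = (1104 + 33)*(-1/29) = 1137*(-1/29) = -1137/29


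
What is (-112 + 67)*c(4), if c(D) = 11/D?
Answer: -495/4 ≈ -123.75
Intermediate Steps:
(-112 + 67)*c(4) = (-112 + 67)*(11/4) = -495/4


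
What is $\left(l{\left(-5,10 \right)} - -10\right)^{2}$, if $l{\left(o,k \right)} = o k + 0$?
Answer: $1600$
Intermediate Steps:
$l{\left(o,k \right)} = k o$ ($l{\left(o,k \right)} = k o + 0 = k o$)
$\left(l{\left(-5,10 \right)} - -10\right)^{2} = \left(10 \left(-5\right) - -10\right)^{2} = \left(-50 + \left(-47 + 57\right)\right)^{2} = \left(-50 + 10\right)^{2} = \left(-40\right)^{2} = 1600$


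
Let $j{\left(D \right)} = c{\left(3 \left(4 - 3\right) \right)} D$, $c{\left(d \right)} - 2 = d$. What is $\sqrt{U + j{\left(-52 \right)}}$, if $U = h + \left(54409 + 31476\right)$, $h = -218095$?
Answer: $i \sqrt{132470} \approx 363.96 i$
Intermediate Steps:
$c{\left(d \right)} = 2 + d$
$j{\left(D \right)} = 5 D$ ($j{\left(D \right)} = \left(2 + 3 \left(4 - 3\right)\right) D = \left(2 + 3 \cdot 1\right) D = \left(2 + 3\right) D = 5 D$)
$U = -132210$ ($U = -218095 + \left(54409 + 31476\right) = -218095 + 85885 = -132210$)
$\sqrt{U + j{\left(-52 \right)}} = \sqrt{-132210 + 5 \left(-52\right)} = \sqrt{-132210 - 260} = \sqrt{-132470} = i \sqrt{132470}$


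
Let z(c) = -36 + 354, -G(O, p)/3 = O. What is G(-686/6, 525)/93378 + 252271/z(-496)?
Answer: 1963055876/2474517 ≈ 793.31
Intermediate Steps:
G(O, p) = -3*O
z(c) = 318
G(-686/6, 525)/93378 + 252271/z(-496) = -(-2058)/6/93378 + 252271/318 = -(-2058)/6*(1/93378) + 252271*(1/318) = -3*(-343/3)*(1/93378) + 252271/318 = 343*(1/93378) + 252271/318 = 343/93378 + 252271/318 = 1963055876/2474517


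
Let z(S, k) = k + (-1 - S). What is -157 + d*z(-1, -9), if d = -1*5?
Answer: -112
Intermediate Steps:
z(S, k) = -1 + k - S
d = -5
-157 + d*z(-1, -9) = -157 - 5*(-1 - 9 - 1*(-1)) = -157 - 5*(-1 - 9 + 1) = -157 - 5*(-9) = -157 + 45 = -112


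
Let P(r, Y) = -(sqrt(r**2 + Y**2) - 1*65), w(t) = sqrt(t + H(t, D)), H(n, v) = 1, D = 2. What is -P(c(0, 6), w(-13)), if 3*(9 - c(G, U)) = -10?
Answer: -65 + sqrt(1261)/3 ≈ -53.163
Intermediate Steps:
c(G, U) = 37/3 (c(G, U) = 9 - 1/3*(-10) = 9 + 10/3 = 37/3)
w(t) = sqrt(1 + t) (w(t) = sqrt(t + 1) = sqrt(1 + t))
P(r, Y) = 65 - sqrt(Y**2 + r**2) (P(r, Y) = -(sqrt(Y**2 + r**2) - 65) = -(-65 + sqrt(Y**2 + r**2)) = 65 - sqrt(Y**2 + r**2))
-P(c(0, 6), w(-13)) = -(65 - sqrt((sqrt(1 - 13))**2 + (37/3)**2)) = -(65 - sqrt((sqrt(-12))**2 + 1369/9)) = -(65 - sqrt((2*I*sqrt(3))**2 + 1369/9)) = -(65 - sqrt(-12 + 1369/9)) = -(65 - sqrt(1261/9)) = -(65 - sqrt(1261)/3) = -65 + sqrt(1261)/3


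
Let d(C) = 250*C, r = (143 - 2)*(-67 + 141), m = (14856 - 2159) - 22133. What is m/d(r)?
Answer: -2359/652125 ≈ -0.0036174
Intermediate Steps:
m = -9436 (m = 12697 - 22133 = -9436)
r = 10434 (r = 141*74 = 10434)
m/d(r) = -9436/(250*10434) = -9436/2608500 = -9436*1/2608500 = -2359/652125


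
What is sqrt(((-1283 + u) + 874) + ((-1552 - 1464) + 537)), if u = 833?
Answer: I*sqrt(2055) ≈ 45.332*I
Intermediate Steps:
sqrt(((-1283 + u) + 874) + ((-1552 - 1464) + 537)) = sqrt(((-1283 + 833) + 874) + ((-1552 - 1464) + 537)) = sqrt((-450 + 874) + (-3016 + 537)) = sqrt(424 - 2479) = sqrt(-2055) = I*sqrt(2055)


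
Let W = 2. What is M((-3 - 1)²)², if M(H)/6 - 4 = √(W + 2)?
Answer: 1296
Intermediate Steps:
M(H) = 36 (M(H) = 24 + 6*√(2 + 2) = 24 + 6*√4 = 24 + 6*2 = 24 + 12 = 36)
M((-3 - 1)²)² = 36² = 1296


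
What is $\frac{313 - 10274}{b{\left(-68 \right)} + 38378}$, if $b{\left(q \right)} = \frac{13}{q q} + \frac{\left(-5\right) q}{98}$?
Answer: $- \frac{2256923536}{8696320445} \approx -0.25953$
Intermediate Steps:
$b{\left(q \right)} = \frac{13}{q^{2}} - \frac{5 q}{98}$ ($b{\left(q \right)} = \frac{13}{q^{2}} + - 5 q \frac{1}{98} = \frac{13}{q^{2}} - \frac{5 q}{98}$)
$\frac{313 - 10274}{b{\left(-68 \right)} + 38378} = \frac{313 - 10274}{\left(\frac{13}{4624} - - \frac{170}{49}\right) + 38378} = - \frac{9961}{\left(13 \cdot \frac{1}{4624} + \frac{170}{49}\right) + 38378} = - \frac{9961}{\left(\frac{13}{4624} + \frac{170}{49}\right) + 38378} = - \frac{9961}{\frac{786717}{226576} + 38378} = - \frac{9961}{\frac{8696320445}{226576}} = \left(-9961\right) \frac{226576}{8696320445} = - \frac{2256923536}{8696320445}$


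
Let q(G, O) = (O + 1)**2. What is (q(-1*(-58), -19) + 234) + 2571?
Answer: 3129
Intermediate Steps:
q(G, O) = (1 + O)**2
(q(-1*(-58), -19) + 234) + 2571 = ((1 - 19)**2 + 234) + 2571 = ((-18)**2 + 234) + 2571 = (324 + 234) + 2571 = 558 + 2571 = 3129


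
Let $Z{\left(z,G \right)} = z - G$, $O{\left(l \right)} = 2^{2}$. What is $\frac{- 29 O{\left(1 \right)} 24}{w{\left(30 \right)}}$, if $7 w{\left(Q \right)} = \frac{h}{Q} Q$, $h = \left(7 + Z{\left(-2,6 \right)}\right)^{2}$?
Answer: $-19488$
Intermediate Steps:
$O{\left(l \right)} = 4$
$h = 1$ ($h = \left(7 - 8\right)^{2} = \left(-1\right)^{2} = 1$)
$w{\left(Q \right)} = \frac{1}{7}$ ($w{\left(Q \right)} = \frac{1 \frac{1}{Q} Q}{7} = \frac{\frac{1}{Q} Q}{7} = \frac{1}{7} \cdot 1 = \frac{1}{7}$)
$\frac{- 29 O{\left(1 \right)} 24}{w{\left(30 \right)}} = \left(-29\right) 4 \cdot 24 \frac{1}{\frac{1}{7}} = \left(-116\right) 24 \cdot 7 = \left(-2784\right) 7 = -19488$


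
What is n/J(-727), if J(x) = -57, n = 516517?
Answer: -516517/57 ≈ -9061.7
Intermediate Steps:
n/J(-727) = 516517/(-57) = 516517*(-1/57) = -516517/57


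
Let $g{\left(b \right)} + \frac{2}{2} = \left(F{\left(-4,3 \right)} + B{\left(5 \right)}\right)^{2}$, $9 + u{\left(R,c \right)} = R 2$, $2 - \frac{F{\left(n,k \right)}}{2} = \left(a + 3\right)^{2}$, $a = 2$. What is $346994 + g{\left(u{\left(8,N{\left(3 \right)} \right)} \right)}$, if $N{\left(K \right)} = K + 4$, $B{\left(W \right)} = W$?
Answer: $348674$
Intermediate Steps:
$N{\left(K \right)} = 4 + K$
$F{\left(n,k \right)} = -46$ ($F{\left(n,k \right)} = 4 - 2 \left(2 + 3\right)^{2} = 4 - 2 \cdot 5^{2} = 4 - 50 = -46$)
$u{\left(R,c \right)} = -9 + 2 R$ ($u{\left(R,c \right)} = -9 + R 2 = -9 + 2 R$)
$g{\left(b \right)} = 1680$ ($g{\left(b \right)} = -1 + \left(-46 + 5\right)^{2} = -1 + \left(-41\right)^{2} = -1 + 1681 = 1680$)
$346994 + g{\left(u{\left(8,N{\left(3 \right)} \right)} \right)} = 346994 + 1680 = 348674$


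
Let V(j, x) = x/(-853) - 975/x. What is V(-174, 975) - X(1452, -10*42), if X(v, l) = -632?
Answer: 537268/853 ≈ 629.86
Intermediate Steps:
V(j, x) = -975/x - x/853 (V(j, x) = x*(-1/853) - 975/x = -x/853 - 975/x = -975/x - x/853)
V(-174, 975) - X(1452, -10*42) = (-975/975 - 1/853*975) - 1*(-632) = (-975*1/975 - 975/853) + 632 = (-1 - 975/853) + 632 = -1828/853 + 632 = 537268/853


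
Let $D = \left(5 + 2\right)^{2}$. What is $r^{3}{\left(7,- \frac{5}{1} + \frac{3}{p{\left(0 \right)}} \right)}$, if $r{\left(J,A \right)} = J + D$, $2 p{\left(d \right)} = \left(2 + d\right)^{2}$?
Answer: $175616$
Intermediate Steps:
$D = 49$ ($D = 7^{2} = 49$)
$p{\left(d \right)} = \frac{\left(2 + d\right)^{2}}{2}$
$r{\left(J,A \right)} = 49 + J$ ($r{\left(J,A \right)} = J + 49 = 49 + J$)
$r^{3}{\left(7,- \frac{5}{1} + \frac{3}{p{\left(0 \right)}} \right)} = \left(49 + 7\right)^{3} = 56^{3} = 175616$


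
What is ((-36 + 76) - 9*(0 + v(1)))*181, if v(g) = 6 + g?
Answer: -4163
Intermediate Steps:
((-36 + 76) - 9*(0 + v(1)))*181 = ((-36 + 76) - 9*(0 + (6 + 1)))*181 = (40 - 9*(0 + 7))*181 = (40 - 9*7)*181 = (40 - 63)*181 = -23*181 = -4163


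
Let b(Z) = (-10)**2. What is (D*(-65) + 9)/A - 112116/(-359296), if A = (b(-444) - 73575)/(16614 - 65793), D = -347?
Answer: 99677502678519/6599818400 ≈ 15103.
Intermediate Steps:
b(Z) = 100
A = 73475/49179 (A = (100 - 73575)/(16614 - 65793) = -73475/(-49179) = -73475*(-1/49179) = 73475/49179 ≈ 1.4940)
(D*(-65) + 9)/A - 112116/(-359296) = (-347*(-65) + 9)/(73475/49179) - 112116/(-359296) = (22555 + 9)*(49179/73475) - 112116*(-1/359296) = 22564*(49179/73475) + 28029/89824 = 1109674956/73475 + 28029/89824 = 99677502678519/6599818400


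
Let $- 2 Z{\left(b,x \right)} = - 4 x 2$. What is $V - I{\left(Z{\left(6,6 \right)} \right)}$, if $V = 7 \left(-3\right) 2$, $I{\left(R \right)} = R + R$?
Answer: $-90$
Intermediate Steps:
$Z{\left(b,x \right)} = 4 x$ ($Z{\left(b,x \right)} = - \frac{- 4 x 2}{2} = - \frac{\left(-8\right) x}{2} = 4 x$)
$I{\left(R \right)} = 2 R$
$V = -42$ ($V = \left(-21\right) 2 = -42$)
$V - I{\left(Z{\left(6,6 \right)} \right)} = -42 - 2 \cdot 4 \cdot 6 = -42 - 2 \cdot 24 = -42 - 48 = -90$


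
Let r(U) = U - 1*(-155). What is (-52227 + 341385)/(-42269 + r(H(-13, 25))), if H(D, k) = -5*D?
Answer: -289158/42049 ≈ -6.8767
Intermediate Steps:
r(U) = 155 + U (r(U) = U + 155 = 155 + U)
(-52227 + 341385)/(-42269 + r(H(-13, 25))) = (-52227 + 341385)/(-42269 + (155 - 5*(-13))) = 289158/(-42269 + (155 + 65)) = 289158/(-42269 + 220) = 289158/(-42049) = 289158*(-1/42049) = -289158/42049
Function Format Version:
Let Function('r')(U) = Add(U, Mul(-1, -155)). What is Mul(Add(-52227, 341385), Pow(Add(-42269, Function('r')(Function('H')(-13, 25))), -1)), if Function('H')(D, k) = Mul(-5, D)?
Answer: Rational(-289158, 42049) ≈ -6.8767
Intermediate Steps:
Function('r')(U) = Add(155, U) (Function('r')(U) = Add(U, 155) = Add(155, U))
Mul(Add(-52227, 341385), Pow(Add(-42269, Function('r')(Function('H')(-13, 25))), -1)) = Mul(Add(-52227, 341385), Pow(Add(-42269, Add(155, Mul(-5, -13))), -1)) = Mul(289158, Pow(Add(-42269, Add(155, 65)), -1)) = Mul(289158, Pow(Add(-42269, 220), -1)) = Mul(289158, Pow(-42049, -1)) = Mul(289158, Rational(-1, 42049)) = Rational(-289158, 42049)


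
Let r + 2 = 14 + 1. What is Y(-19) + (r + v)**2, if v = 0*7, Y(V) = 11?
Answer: 180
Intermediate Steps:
r = 13 (r = -2 + (14 + 1) = -2 + 15 = 13)
v = 0
Y(-19) + (r + v)**2 = 11 + (13 + 0)**2 = 11 + 13**2 = 11 + 169 = 180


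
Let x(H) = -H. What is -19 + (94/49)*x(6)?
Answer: -1495/49 ≈ -30.510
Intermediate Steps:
-19 + (94/49)*x(6) = -19 + (94/49)*(-1*6) = -19 + (94*(1/49))*(-6) = -19 + (94/49)*(-6) = -19 - 564/49 = -1495/49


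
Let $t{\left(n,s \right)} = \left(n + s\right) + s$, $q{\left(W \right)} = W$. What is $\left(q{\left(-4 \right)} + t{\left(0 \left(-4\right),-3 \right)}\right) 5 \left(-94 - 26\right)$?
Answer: $6000$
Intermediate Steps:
$t{\left(n,s \right)} = n + 2 s$
$\left(q{\left(-4 \right)} + t{\left(0 \left(-4\right),-3 \right)}\right) 5 \left(-94 - 26\right) = \left(-4 + \left(0 \left(-4\right) + 2 \left(-3\right)\right)\right) 5 \left(-94 - 26\right) = \left(-4 + \left(0 - 6\right)\right) 5 \left(-120\right) = \left(-4 - 6\right) 5 \left(-120\right) = \left(-10\right) 5 \left(-120\right) = \left(-50\right) \left(-120\right) = 6000$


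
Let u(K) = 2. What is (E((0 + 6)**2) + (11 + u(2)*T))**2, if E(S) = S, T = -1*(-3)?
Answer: 2809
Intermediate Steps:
T = 3
(E((0 + 6)**2) + (11 + u(2)*T))**2 = ((0 + 6)**2 + (11 + 2*3))**2 = (6**2 + (11 + 6))**2 = (36 + 17)**2 = 53**2 = 2809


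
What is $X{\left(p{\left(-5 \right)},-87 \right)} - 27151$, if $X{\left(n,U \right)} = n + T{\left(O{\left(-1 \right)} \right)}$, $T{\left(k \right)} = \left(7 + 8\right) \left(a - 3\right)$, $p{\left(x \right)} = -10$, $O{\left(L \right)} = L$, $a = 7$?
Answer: $-27101$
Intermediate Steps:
$T{\left(k \right)} = 60$ ($T{\left(k \right)} = \left(7 + 8\right) \left(7 - 3\right) = 15 \cdot 4 = 60$)
$X{\left(n,U \right)} = 60 + n$ ($X{\left(n,U \right)} = n + 60 = 60 + n$)
$X{\left(p{\left(-5 \right)},-87 \right)} - 27151 = \left(60 - 10\right) - 27151 = 50 - 27151 = -27101$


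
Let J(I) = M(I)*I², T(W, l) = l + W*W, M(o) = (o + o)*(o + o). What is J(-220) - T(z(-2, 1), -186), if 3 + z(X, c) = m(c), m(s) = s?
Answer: 9370240182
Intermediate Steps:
z(X, c) = -3 + c
M(o) = 4*o² (M(o) = (2*o)*(2*o) = 4*o²)
T(W, l) = l + W²
J(I) = 4*I⁴ (J(I) = (4*I²)*I² = 4*I⁴)
J(-220) - T(z(-2, 1), -186) = 4*(-220)⁴ - (-186 + (-3 + 1)²) = 4*2342560000 - (-186 + (-2)²) = 9370240000 - (-186 + 4) = 9370240000 - 1*(-182) = 9370240000 + 182 = 9370240182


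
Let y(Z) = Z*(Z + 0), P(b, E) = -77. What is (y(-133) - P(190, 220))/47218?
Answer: 8883/23609 ≈ 0.37626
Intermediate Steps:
y(Z) = Z² (y(Z) = Z*Z = Z²)
(y(-133) - P(190, 220))/47218 = ((-133)² - 1*(-77))/47218 = (17689 + 77)*(1/47218) = 17766*(1/47218) = 8883/23609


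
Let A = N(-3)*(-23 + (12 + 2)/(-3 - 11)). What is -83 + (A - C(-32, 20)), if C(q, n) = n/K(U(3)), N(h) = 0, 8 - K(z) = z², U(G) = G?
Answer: -63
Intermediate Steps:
K(z) = 8 - z²
A = 0 (A = 0*(-23 + (12 + 2)/(-3 - 11)) = 0*(-23 + 14/(-14)) = 0*(-23 + 14*(-1/14)) = 0*(-23 - 1) = 0*(-24) = 0)
C(q, n) = -n (C(q, n) = n/(8 - 1*3²) = n/(8 - 1*9) = n/(8 - 9) = n/(-1) = n*(-1) = -n)
-83 + (A - C(-32, 20)) = -83 + (0 - (-1)*20) = -83 + (0 - 1*(-20)) = -83 + (0 + 20) = -83 + 20 = -63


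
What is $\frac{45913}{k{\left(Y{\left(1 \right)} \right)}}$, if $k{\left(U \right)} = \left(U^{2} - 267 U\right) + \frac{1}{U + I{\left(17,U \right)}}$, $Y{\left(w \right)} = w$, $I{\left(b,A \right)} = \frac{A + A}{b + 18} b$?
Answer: $- \frac{452571}{2617} \approx -172.94$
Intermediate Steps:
$I{\left(b,A \right)} = \frac{2 A b}{18 + b}$ ($I{\left(b,A \right)} = \frac{2 A}{18 + b} b = \frac{2 A b}{18 + b}$)
$k{\left(U \right)} = U^{2} - 267 U + \frac{35}{69 U}$ ($k{\left(U \right)} = \left(U^{2} - 267 U\right) + \frac{1}{U + 2 U 17 \frac{1}{18 + 17}} = \left(U^{2} - 267 U\right) + \frac{1}{U + 2 U 17 \cdot \frac{1}{35}} = \left(U^{2} - 267 U\right) + \frac{1}{U + \frac{34 U}{35}} = \left(U^{2} - 267 U\right) + \frac{1}{\frac{69}{35} U} = \left(U^{2} - 267 U\right) + \frac{35}{69 U} = U^{2} - 267 U + \frac{35}{69 U}$)
$\frac{45913}{k{\left(Y{\left(1 \right)} \right)}} = \frac{45913}{1^{2} - 267 + \frac{35}{69 \cdot 1}} = \frac{45913}{1 - 267 + \frac{35}{69} \cdot 1} = \frac{45913}{1 - 267 + \frac{35}{69}} = \frac{45913}{- \frac{18319}{69}} = 45913 \left(- \frac{69}{18319}\right) = - \frac{452571}{2617}$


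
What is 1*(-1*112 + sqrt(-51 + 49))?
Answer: -112 + I*sqrt(2) ≈ -112.0 + 1.4142*I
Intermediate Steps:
1*(-1*112 + sqrt(-51 + 49)) = 1*(-112 + sqrt(-2)) = 1*(-112 + I*sqrt(2)) = -112 + I*sqrt(2)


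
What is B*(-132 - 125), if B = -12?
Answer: 3084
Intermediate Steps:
B*(-132 - 125) = -12*(-132 - 125) = -12*(-257) = 3084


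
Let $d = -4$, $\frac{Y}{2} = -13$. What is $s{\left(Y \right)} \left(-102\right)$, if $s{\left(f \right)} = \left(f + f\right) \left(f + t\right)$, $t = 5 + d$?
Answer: $-132600$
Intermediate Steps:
$Y = -26$ ($Y = 2 \left(-13\right) = -26$)
$t = 1$ ($t = 5 - 4 = 1$)
$s{\left(f \right)} = 2 f \left(1 + f\right)$ ($s{\left(f \right)} = \left(f + f\right) \left(f + 1\right) = 2 f \left(1 + f\right)$)
$s{\left(Y \right)} \left(-102\right) = 2 \left(-26\right) \left(1 - 26\right) \left(-102\right) = 2 \left(-26\right) \left(-25\right) \left(-102\right) = 1300 \left(-102\right) = -132600$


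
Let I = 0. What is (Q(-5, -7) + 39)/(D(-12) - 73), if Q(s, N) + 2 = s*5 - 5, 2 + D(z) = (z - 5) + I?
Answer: -7/92 ≈ -0.076087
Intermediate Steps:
D(z) = -7 + z (D(z) = -2 + ((z - 5) + 0) = -2 + ((-5 + z) + 0) = -2 + (-5 + z) = -7 + z)
Q(s, N) = -7 + 5*s (Q(s, N) = -2 + (s*5 - 5) = -2 + (5*s - 5) = -2 + (-5 + 5*s) = -7 + 5*s)
(Q(-5, -7) + 39)/(D(-12) - 73) = ((-7 + 5*(-5)) + 39)/((-7 - 12) - 73) = ((-7 - 25) + 39)/(-19 - 73) = (-32 + 39)/(-92) = 7*(-1/92) = -7/92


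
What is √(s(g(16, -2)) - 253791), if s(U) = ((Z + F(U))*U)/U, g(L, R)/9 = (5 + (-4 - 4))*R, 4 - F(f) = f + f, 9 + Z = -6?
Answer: I*√253910 ≈ 503.9*I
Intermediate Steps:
Z = -15 (Z = -9 - 6 = -15)
F(f) = 4 - 2*f (F(f) = 4 - (f + f) = 4 - 2*f)
g(L, R) = -27*R (g(L, R) = 9*((5 + (-4 - 4))*R) = 9*((5 - 8)*R) = 9*(-3*R) = -27*R)
s(U) = -11 - 2*U (s(U) = ((-15 + (4 - 2*U))*U)/U = ((-11 - 2*U)*U)/U = (U*(-11 - 2*U))/U = -11 - 2*U)
√(s(g(16, -2)) - 253791) = √((-11 - (-54)*(-2)) - 253791) = √((-11 - 2*54) - 253791) = √((-11 - 108) - 253791) = √(-119 - 253791) = √(-253910) = I*√253910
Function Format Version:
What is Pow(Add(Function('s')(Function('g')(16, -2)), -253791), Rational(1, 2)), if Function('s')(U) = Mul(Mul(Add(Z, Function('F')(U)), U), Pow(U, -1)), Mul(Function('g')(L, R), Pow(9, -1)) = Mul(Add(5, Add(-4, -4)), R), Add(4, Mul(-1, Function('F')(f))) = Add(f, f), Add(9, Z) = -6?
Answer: Mul(I, Pow(253910, Rational(1, 2))) ≈ Mul(503.90, I)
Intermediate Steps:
Z = -15 (Z = Add(-9, -6) = -15)
Function('F')(f) = Add(4, Mul(-2, f)) (Function('F')(f) = Add(4, Mul(-1, Add(f, f))) = Add(4, Mul(-1, Mul(2, f))) = Add(4, Mul(-2, f)))
Function('g')(L, R) = Mul(-27, R) (Function('g')(L, R) = Mul(9, Mul(Add(5, Add(-4, -4)), R)) = Mul(9, Mul(Add(5, -8), R)) = Mul(9, Mul(-3, R)) = Mul(-27, R))
Function('s')(U) = Add(-11, Mul(-2, U)) (Function('s')(U) = Mul(Mul(Add(-15, Add(4, Mul(-2, U))), U), Pow(U, -1)) = Mul(Mul(Add(-11, Mul(-2, U)), U), Pow(U, -1)) = Mul(Mul(U, Add(-11, Mul(-2, U))), Pow(U, -1)) = Add(-11, Mul(-2, U)))
Pow(Add(Function('s')(Function('g')(16, -2)), -253791), Rational(1, 2)) = Pow(Add(Add(-11, Mul(-2, Mul(-27, -2))), -253791), Rational(1, 2)) = Pow(Add(Add(-11, Mul(-2, 54)), -253791), Rational(1, 2)) = Pow(Add(Add(-11, -108), -253791), Rational(1, 2)) = Pow(Add(-119, -253791), Rational(1, 2)) = Pow(-253910, Rational(1, 2)) = Mul(I, Pow(253910, Rational(1, 2)))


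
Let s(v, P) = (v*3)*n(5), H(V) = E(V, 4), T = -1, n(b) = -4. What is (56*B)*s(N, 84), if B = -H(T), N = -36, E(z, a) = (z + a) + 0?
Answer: -72576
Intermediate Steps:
E(z, a) = a + z (E(z, a) = (a + z) + 0 = a + z)
H(V) = 4 + V
s(v, P) = -12*v (s(v, P) = (v*3)*(-4) = (3*v)*(-4) = -12*v)
B = -3 (B = -(4 - 1) = -1*3 = -3)
(56*B)*s(N, 84) = (56*(-3))*(-12*(-36)) = -168*432 = -72576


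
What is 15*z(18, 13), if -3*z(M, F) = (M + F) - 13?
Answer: -90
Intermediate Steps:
z(M, F) = 13/3 - F/3 - M/3 (z(M, F) = -((M + F) - 13)/3 = -((F + M) - 13)/3 = -(-13 + F + M)/3 = 13/3 - F/3 - M/3)
15*z(18, 13) = 15*(13/3 - ⅓*13 - ⅓*18) = 15*(13/3 - 13/3 - 6) = 15*(-6) = -90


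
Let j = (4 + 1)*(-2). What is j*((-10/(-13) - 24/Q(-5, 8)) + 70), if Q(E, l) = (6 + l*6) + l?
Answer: -283640/403 ≈ -703.82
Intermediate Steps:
Q(E, l) = 6 + 7*l (Q(E, l) = (6 + 6*l) + l = 6 + 7*l)
j = -10 (j = 5*(-2) = -10)
j*((-10/(-13) - 24/Q(-5, 8)) + 70) = -10*((-10/(-13) - 24/(6 + 7*8)) + 70) = -10*((-10*(-1/13) - 24/(6 + 56)) + 70) = -10*((10/13 - 24/62) + 70) = -10*((10/13 - 24*1/62) + 70) = -10*((10/13 - 12/31) + 70) = -10*(154/403 + 70) = -10*28364/403 = -283640/403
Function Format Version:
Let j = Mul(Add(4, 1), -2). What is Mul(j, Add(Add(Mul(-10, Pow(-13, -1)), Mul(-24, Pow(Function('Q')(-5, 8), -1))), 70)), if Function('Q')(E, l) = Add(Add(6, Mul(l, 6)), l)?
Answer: Rational(-283640, 403) ≈ -703.82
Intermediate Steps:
Function('Q')(E, l) = Add(6, Mul(7, l)) (Function('Q')(E, l) = Add(Add(6, Mul(6, l)), l) = Add(6, Mul(7, l)))
j = -10 (j = Mul(5, -2) = -10)
Mul(j, Add(Add(Mul(-10, Pow(-13, -1)), Mul(-24, Pow(Function('Q')(-5, 8), -1))), 70)) = Mul(-10, Add(Add(Mul(-10, Pow(-13, -1)), Mul(-24, Pow(Add(6, Mul(7, 8)), -1))), 70)) = Mul(-10, Add(Add(Mul(-10, Rational(-1, 13)), Mul(-24, Pow(Add(6, 56), -1))), 70)) = Mul(-10, Add(Add(Rational(10, 13), Mul(-24, Pow(62, -1))), 70)) = Mul(-10, Add(Add(Rational(10, 13), Mul(-24, Rational(1, 62))), 70)) = Mul(-10, Add(Add(Rational(10, 13), Rational(-12, 31)), 70)) = Mul(-10, Add(Rational(154, 403), 70)) = Mul(-10, Rational(28364, 403)) = Rational(-283640, 403)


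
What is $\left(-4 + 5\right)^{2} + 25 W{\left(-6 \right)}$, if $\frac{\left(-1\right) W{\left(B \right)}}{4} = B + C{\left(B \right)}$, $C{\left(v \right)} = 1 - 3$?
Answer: $801$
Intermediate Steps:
$C{\left(v \right)} = -2$
$W{\left(B \right)} = 8 - 4 B$ ($W{\left(B \right)} = - 4 \left(B - 2\right) = - 4 \left(-2 + B\right) = 8 - 4 B$)
$\left(-4 + 5\right)^{2} + 25 W{\left(-6 \right)} = \left(-4 + 5\right)^{2} + 25 \left(8 - -24\right) = 1^{2} + 25 \left(8 + 24\right) = 1 + 25 \cdot 32 = 1 + 800 = 801$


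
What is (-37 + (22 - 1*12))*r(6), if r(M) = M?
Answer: -162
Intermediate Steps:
(-37 + (22 - 1*12))*r(6) = (-37 + (22 - 1*12))*6 = (-37 + (22 - 12))*6 = (-37 + 10)*6 = -27*6 = -162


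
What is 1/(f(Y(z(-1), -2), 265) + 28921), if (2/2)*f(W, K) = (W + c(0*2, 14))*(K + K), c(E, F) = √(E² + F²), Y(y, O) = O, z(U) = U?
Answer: 1/35281 ≈ 2.8344e-5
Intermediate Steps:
f(W, K) = 2*K*(14 + W) (f(W, K) = (W + √((0*2)² + 14²))*(K + K) = (W + √(0² + 196))*(2*K) = (W + √(0 + 196))*(2*K) = (W + √196)*(2*K) = (W + 14)*(2*K) = (14 + W)*(2*K) = 2*K*(14 + W))
1/(f(Y(z(-1), -2), 265) + 28921) = 1/(2*265*(14 - 2) + 28921) = 1/(2*265*12 + 28921) = 1/(6360 + 28921) = 1/35281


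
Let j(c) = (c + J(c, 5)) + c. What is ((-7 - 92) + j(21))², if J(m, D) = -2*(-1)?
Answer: 3025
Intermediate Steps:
J(m, D) = 2
j(c) = 2 + 2*c (j(c) = (c + 2) + c = (2 + c) + c = 2 + 2*c)
((-7 - 92) + j(21))² = ((-7 - 92) + (2 + 2*21))² = (-99 + (2 + 42))² = (-99 + 44)² = (-55)² = 3025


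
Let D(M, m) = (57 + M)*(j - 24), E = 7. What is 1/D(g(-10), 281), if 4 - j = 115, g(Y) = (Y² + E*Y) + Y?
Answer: -1/10395 ≈ -9.6200e-5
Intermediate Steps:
g(Y) = Y² + 8*Y (g(Y) = (Y² + 7*Y) + Y = Y² + 8*Y)
j = -111 (j = 4 - 1*115 = 4 - 115 = -111)
D(M, m) = -7695 - 135*M (D(M, m) = (57 + M)*(-111 - 24) = (57 + M)*(-135) = -7695 - 135*M)
1/D(g(-10), 281) = 1/(-7695 - (-1350)*(8 - 10)) = 1/(-7695 - (-1350)*(-2)) = 1/(-7695 - 135*20) = 1/(-7695 - 2700) = 1/(-10395) = -1/10395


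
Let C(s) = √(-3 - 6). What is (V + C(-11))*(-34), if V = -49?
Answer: 1666 - 102*I ≈ 1666.0 - 102.0*I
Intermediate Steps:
C(s) = 3*I (C(s) = √(-9) = 3*I)
(V + C(-11))*(-34) = (-49 + 3*I)*(-34) = 1666 - 102*I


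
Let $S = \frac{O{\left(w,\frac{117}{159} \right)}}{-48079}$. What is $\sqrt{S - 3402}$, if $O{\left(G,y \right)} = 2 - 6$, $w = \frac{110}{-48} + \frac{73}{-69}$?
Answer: $\frac{i \sqrt{7864029807566}}{48079} \approx 58.327 i$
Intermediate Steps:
$w = - \frac{1849}{552}$ ($w = 110 \left(- \frac{1}{48}\right) + 73 \left(- \frac{1}{69}\right) = - \frac{55}{24} - \frac{73}{69} = - \frac{1849}{552} \approx -3.3496$)
$O{\left(G,y \right)} = -4$ ($O{\left(G,y \right)} = 2 - 6 = -4$)
$S = \frac{4}{48079}$ ($S = - \frac{4}{-48079} = \left(-4\right) \left(- \frac{1}{48079}\right) = \frac{4}{48079} \approx 8.3196 \cdot 10^{-5}$)
$\sqrt{S - 3402} = \sqrt{\frac{4}{48079} - 3402} = \sqrt{- \frac{163564754}{48079}} = \frac{i \sqrt{7864029807566}}{48079}$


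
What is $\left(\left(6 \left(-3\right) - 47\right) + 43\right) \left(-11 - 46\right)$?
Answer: $1254$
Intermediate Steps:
$\left(\left(6 \left(-3\right) - 47\right) + 43\right) \left(-11 - 46\right) = \left(\left(-18 - 47\right) + 43\right) \left(-57\right) = \left(-65 + 43\right) \left(-57\right) = \left(-22\right) \left(-57\right) = 1254$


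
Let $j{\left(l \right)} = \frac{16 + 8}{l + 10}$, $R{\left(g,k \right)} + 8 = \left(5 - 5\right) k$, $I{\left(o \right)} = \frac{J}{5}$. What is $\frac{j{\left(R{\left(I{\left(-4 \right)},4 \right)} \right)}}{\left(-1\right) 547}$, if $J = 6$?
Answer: $- \frac{12}{547} \approx -0.021938$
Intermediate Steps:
$I{\left(o \right)} = \frac{6}{5}$
$R{\left(g,k \right)} = -8$ ($R{\left(g,k \right)} = -8 + \left(5 - 5\right) k = -8 + 0 k = -8 + 0 = -8$)
$j{\left(l \right)} = \frac{24}{10 + l}$
$\frac{j{\left(R{\left(I{\left(-4 \right)},4 \right)} \right)}}{\left(-1\right) 547} = \frac{24 \frac{1}{10 - 8}}{\left(-1\right) 547} = \frac{24 \cdot \frac{1}{2}}{-547} = 24 \cdot \frac{1}{2} \left(- \frac{1}{547}\right) = 12 \left(- \frac{1}{547}\right) = - \frac{12}{547}$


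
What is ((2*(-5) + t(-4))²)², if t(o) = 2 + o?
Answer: 20736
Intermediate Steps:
((2*(-5) + t(-4))²)² = ((2*(-5) + (2 - 4))²)² = ((-10 - 2)²)² = ((-12)²)² = 144² = 20736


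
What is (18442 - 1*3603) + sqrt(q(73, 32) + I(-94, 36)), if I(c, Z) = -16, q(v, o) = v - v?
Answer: 14839 + 4*I ≈ 14839.0 + 4.0*I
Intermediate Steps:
q(v, o) = 0
(18442 - 1*3603) + sqrt(q(73, 32) + I(-94, 36)) = (18442 - 1*3603) + sqrt(0 - 16) = (18442 - 3603) + sqrt(-16) = 14839 + 4*I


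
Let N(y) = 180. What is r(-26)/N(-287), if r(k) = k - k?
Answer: 0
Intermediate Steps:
r(k) = 0
r(-26)/N(-287) = 0/180 = 0*(1/180) = 0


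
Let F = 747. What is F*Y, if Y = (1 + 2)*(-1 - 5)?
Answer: -13446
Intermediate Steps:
Y = -18 (Y = 3*(-6) = -18)
F*Y = 747*(-18) = -13446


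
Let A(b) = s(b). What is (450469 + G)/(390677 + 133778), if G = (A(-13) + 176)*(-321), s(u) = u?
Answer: 398146/524455 ≈ 0.75916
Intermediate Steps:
A(b) = b
G = -52323 (G = (-13 + 176)*(-321) = 163*(-321) = -52323)
(450469 + G)/(390677 + 133778) = (450469 - 52323)/(390677 + 133778) = 398146/524455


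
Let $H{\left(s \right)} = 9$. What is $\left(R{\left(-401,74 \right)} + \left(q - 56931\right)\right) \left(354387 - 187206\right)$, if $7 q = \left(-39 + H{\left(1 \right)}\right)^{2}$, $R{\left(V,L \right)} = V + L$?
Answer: $-9550954998$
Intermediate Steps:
$R{\left(V,L \right)} = L + V$
$q = \frac{900}{7}$ ($q = \frac{\left(-39 + 9\right)^{2}}{7} = \frac{\left(-30\right)^{2}}{7} = \frac{1}{7} \cdot 900 = \frac{900}{7} \approx 128.57$)
$\left(R{\left(-401,74 \right)} + \left(q - 56931\right)\right) \left(354387 - 187206\right) = \left(\left(74 - 401\right) + \left(\frac{900}{7} - 56931\right)\right) \left(354387 - 187206\right) = \left(-327 - \frac{397617}{7}\right) 167181 = \left(- \frac{399906}{7}\right) 167181 = -9550954998$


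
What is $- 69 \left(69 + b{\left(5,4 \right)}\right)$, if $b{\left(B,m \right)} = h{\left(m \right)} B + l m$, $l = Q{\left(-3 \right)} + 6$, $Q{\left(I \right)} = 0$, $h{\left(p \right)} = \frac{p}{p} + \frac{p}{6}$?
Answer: $-6992$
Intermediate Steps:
$h{\left(p \right)} = 1 + \frac{p}{6}$ ($h{\left(p \right)} = 1 + p \frac{1}{6} = 1 + \frac{p}{6}$)
$l = 6$ ($l = 0 + 6 = 6$)
$b{\left(B,m \right)} = 6 m + B \left(1 + \frac{m}{6}\right)$ ($b{\left(B,m \right)} = \left(1 + \frac{m}{6}\right) B + 6 m = B \left(1 + \frac{m}{6}\right) + 6 m = 6 m + B \left(1 + \frac{m}{6}\right)$)
$- 69 \left(69 + b{\left(5,4 \right)}\right) = - 69 \left(69 + \left(6 \cdot 4 + \frac{1}{6} \cdot 5 \left(6 + 4\right)\right)\right) = - 69 \left(69 + \left(24 + \frac{1}{6} \cdot 5 \cdot 10\right)\right) = - 69 \left(69 + \left(24 + \frac{25}{3}\right)\right) = - 69 \left(69 + \frac{97}{3}\right) = \left(-69\right) \frac{304}{3} = -6992$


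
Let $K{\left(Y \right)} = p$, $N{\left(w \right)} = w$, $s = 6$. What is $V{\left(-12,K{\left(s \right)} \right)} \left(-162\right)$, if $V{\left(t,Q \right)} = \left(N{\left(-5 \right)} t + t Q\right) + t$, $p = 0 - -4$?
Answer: $0$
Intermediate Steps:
$p = 4$ ($p = 0 + 4 = 4$)
$K{\left(Y \right)} = 4$
$V{\left(t,Q \right)} = - 4 t + Q t$ ($V{\left(t,Q \right)} = \left(- 5 t + t Q\right) + t = \left(- 5 t + Q t\right) + t = - 4 t + Q t$)
$V{\left(-12,K{\left(s \right)} \right)} \left(-162\right) = - 12 \left(-4 + 4\right) \left(-162\right) = \left(-12\right) 0 \left(-162\right) = 0 \left(-162\right) = 0$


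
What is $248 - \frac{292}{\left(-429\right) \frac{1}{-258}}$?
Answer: $\frac{10352}{143} \approx 72.392$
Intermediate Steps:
$248 - \frac{292}{\left(-429\right) \frac{1}{-258}} = 248 - \frac{292}{\left(-429\right) \left(- \frac{1}{258}\right)} = 248 - \frac{292}{\frac{143}{86}} = 248 - 292 \cdot \frac{86}{143} = 248 - \frac{25112}{143} = \frac{10352}{143}$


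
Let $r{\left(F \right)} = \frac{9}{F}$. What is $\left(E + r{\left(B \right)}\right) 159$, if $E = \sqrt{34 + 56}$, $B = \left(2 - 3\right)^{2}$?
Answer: $1431 + 477 \sqrt{10} \approx 2939.4$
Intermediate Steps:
$B = 1$ ($B = \left(-1\right)^{2} = 1$)
$E = 3 \sqrt{10}$ ($E = \sqrt{90} = 3 \sqrt{10} \approx 9.4868$)
$\left(E + r{\left(B \right)}\right) 159 = \left(3 \sqrt{10} + \frac{9}{1}\right) 159 = \left(3 \sqrt{10} + 9 \cdot 1\right) 159 = \left(3 \sqrt{10} + 9\right) 159 = \left(9 + 3 \sqrt{10}\right) 159 = 1431 + 477 \sqrt{10}$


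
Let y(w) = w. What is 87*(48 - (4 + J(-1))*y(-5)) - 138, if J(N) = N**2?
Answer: 6213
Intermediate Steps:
87*(48 - (4 + J(-1))*y(-5)) - 138 = 87*(48 - (4 + (-1)**2)*(-5)) - 138 = 87*(48 - (4 + 1)*(-5)) - 138 = 87*(48 - 5*(-5)) - 138 = 87*(48 - 1*(-25)) - 138 = 87*(48 + 25) - 138 = 87*73 - 138 = 6351 - 138 = 6213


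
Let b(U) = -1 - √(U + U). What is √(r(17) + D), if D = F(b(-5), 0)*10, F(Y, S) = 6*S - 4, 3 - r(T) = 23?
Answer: 2*I*√15 ≈ 7.746*I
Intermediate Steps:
b(U) = -1 - √2*√U (b(U) = -1 - √(2*U) = -1 - √2*√U)
r(T) = -20 (r(T) = 3 - 1*23 = 3 - 23 = -20)
F(Y, S) = -4 + 6*S
D = -40 (D = (-4 + 6*0)*10 = (-4 + 0)*10 = -4*10 = -40)
√(r(17) + D) = √(-20 - 40) = √(-60) = 2*I*√15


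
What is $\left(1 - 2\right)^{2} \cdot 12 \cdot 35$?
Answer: $420$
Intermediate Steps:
$\left(1 - 2\right)^{2} \cdot 12 \cdot 35 = \left(-1\right)^{2} \cdot 12 \cdot 35 = 1 \cdot 12 \cdot 35 = 12 \cdot 35 = 420$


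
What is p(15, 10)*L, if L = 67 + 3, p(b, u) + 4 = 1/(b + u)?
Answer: -1386/5 ≈ -277.20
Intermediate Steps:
p(b, u) = -4 + 1/(b + u)
L = 70
p(15, 10)*L = ((1 - 4*15 - 4*10)/(15 + 10))*70 = ((1 - 60 - 40)/25)*70 = ((1/25)*(-99))*70 = -99/25*70 = -1386/5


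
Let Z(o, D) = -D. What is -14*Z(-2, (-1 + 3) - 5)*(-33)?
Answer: 1386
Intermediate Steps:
-14*Z(-2, (-1 + 3) - 5)*(-33) = -(-14)*((-1 + 3) - 5)*(-33) = -(-14)*(2 - 5)*(-33) = -(-14)*(-3)*(-33) = -14*3*(-33) = -42*(-33) = 1386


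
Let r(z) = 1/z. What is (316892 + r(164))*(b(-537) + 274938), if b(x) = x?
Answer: 14260699271889/164 ≈ 8.6956e+10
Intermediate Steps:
(316892 + r(164))*(b(-537) + 274938) = (316892 + 1/164)*(-537 + 274938) = (316892 + 1/164)*274401 = (51970289/164)*274401 = 14260699271889/164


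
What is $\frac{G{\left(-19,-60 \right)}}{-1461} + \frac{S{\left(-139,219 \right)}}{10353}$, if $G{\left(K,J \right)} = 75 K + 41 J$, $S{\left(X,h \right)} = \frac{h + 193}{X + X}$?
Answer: $\frac{1863491443}{700825629} \approx 2.659$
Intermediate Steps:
$S{\left(X,h \right)} = \frac{193 + h}{2 X}$
$G{\left(K,J \right)} = 41 J + 75 K$
$\frac{G{\left(-19,-60 \right)}}{-1461} + \frac{S{\left(-139,219 \right)}}{10353} = \frac{41 \left(-60\right) + 75 \left(-19\right)}{-1461} + \frac{\frac{1}{2} \frac{1}{-139} \left(193 + 219\right)}{10353} = \left(-2460 - 1425\right) \left(- \frac{1}{1461}\right) + \frac{1}{2} \left(- \frac{1}{139}\right) 412 \cdot \frac{1}{10353} = \left(-3885\right) \left(- \frac{1}{1461}\right) - \frac{206}{1439067} = \frac{1295}{487} - \frac{206}{1439067} = \frac{1863491443}{700825629}$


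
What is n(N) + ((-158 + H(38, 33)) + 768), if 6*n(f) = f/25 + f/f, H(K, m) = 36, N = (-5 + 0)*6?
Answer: 19379/30 ≈ 645.97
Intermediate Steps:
N = -30 (N = -5*6 = -30)
n(f) = ⅙ + f/150 (n(f) = (f/25 + f/f)/6 = (f*(1/25) + 1)/6 = (f/25 + 1)/6 = (1 + f/25)/6 = ⅙ + f/150)
n(N) + ((-158 + H(38, 33)) + 768) = (⅙ + (1/150)*(-30)) + ((-158 + 36) + 768) = (⅙ - ⅕) + (-122 + 768) = -1/30 + 646 = 19379/30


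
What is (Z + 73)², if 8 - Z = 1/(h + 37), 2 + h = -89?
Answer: 19140625/2916 ≈ 6564.0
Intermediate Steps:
h = -91 (h = -2 - 89 = -91)
Z = 433/54 (Z = 8 - 1/(-91 + 37) = 8 - 1/(-54) = 8 - 1*(-1/54) = 8 + 1/54 = 433/54 ≈ 8.0185)
(Z + 73)² = (433/54 + 73)² = (4375/54)² = 19140625/2916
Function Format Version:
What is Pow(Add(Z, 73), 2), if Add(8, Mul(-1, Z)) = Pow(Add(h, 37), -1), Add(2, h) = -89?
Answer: Rational(19140625, 2916) ≈ 6564.0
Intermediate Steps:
h = -91 (h = Add(-2, -89) = -91)
Z = Rational(433, 54) (Z = Add(8, Mul(-1, Pow(Add(-91, 37), -1))) = Add(8, Mul(-1, Pow(-54, -1))) = Add(8, Mul(-1, Rational(-1, 54))) = Add(8, Rational(1, 54)) = Rational(433, 54) ≈ 8.0185)
Pow(Add(Z, 73), 2) = Pow(Add(Rational(433, 54), 73), 2) = Pow(Rational(4375, 54), 2) = Rational(19140625, 2916)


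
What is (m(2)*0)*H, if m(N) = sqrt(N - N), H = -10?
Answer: 0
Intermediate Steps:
m(N) = 0 (m(N) = sqrt(0) = 0)
(m(2)*0)*H = (0*0)*(-10) = 0*(-10) = 0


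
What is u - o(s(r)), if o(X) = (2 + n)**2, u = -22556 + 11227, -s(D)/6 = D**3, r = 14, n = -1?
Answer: -11330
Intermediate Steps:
s(D) = -6*D**3
u = -11329
o(X) = 1 (o(X) = (2 - 1)**2 = 1**2 = 1)
u - o(s(r)) = -11329 - 1*1 = -11329 - 1 = -11330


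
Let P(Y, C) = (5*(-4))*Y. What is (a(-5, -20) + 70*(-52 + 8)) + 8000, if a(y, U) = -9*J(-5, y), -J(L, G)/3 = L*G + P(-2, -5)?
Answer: 6675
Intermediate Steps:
P(Y, C) = -20*Y
J(L, G) = -120 - 3*G*L (J(L, G) = -3*(L*G - 20*(-2)) = -3*(G*L + 40) = -3*(40 + G*L) = -120 - 3*G*L)
a(y, U) = 1080 - 135*y (a(y, U) = -9*(-120 - 3*y*(-5)) = -9*(-120 + 15*y) = 1080 - 135*y)
(a(-5, -20) + 70*(-52 + 8)) + 8000 = ((1080 - 135*(-5)) + 70*(-52 + 8)) + 8000 = ((1080 + 675) + 70*(-44)) + 8000 = (1755 - 3080) + 8000 = -1325 + 8000 = 6675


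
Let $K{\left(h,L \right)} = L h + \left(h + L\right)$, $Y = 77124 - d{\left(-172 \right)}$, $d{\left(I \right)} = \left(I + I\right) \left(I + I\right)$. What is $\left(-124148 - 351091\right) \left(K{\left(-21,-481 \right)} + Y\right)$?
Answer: $15023730507$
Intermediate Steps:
$d{\left(I \right)} = 4 I^{2}$ ($d{\left(I \right)} = 2 I 2 I = 4 I^{2}$)
$Y = -41212$ ($Y = 77124 - 4 \left(-172\right)^{2} = 77124 - 4 \cdot 29584 = 77124 - 118336 = -41212$)
$K{\left(h,L \right)} = L + h + L h$ ($K{\left(h,L \right)} = L h + \left(L + h\right) = L + h + L h$)
$\left(-124148 - 351091\right) \left(K{\left(-21,-481 \right)} + Y\right) = \left(-124148 - 351091\right) \left(\left(-481 - 21 - -10101\right) - 41212\right) = - 475239 \left(\left(-481 - 21 + 10101\right) - 41212\right) = - 475239 \left(9599 - 41212\right) = \left(-475239\right) \left(-31613\right) = 15023730507$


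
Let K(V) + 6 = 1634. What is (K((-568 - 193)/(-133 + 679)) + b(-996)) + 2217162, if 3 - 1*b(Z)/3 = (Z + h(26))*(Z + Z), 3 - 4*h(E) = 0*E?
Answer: -3728815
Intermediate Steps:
h(E) = ¾ (h(E) = ¾ - 0*E = ¾ - ¼*0 = ¾ + 0 = ¾)
K(V) = 1628 (K(V) = -6 + 1634 = 1628)
b(Z) = 9 - 6*Z*(¾ + Z) (b(Z) = 9 - 3*(Z + ¾)*(Z + Z) = 9 - 3*(¾ + Z)*2*Z = 9 - 6*Z*(¾ + Z))
(K((-568 - 193)/(-133 + 679)) + b(-996)) + 2217162 = (1628 + (9 - 6*(-996)² - 9/2*(-996))) + 2217162 = (1628 + (9 - 6*992016 + 4482)) + 2217162 = (1628 + (9 - 5952096 + 4482)) + 2217162 = (1628 - 5947605) + 2217162 = -5945977 + 2217162 = -3728815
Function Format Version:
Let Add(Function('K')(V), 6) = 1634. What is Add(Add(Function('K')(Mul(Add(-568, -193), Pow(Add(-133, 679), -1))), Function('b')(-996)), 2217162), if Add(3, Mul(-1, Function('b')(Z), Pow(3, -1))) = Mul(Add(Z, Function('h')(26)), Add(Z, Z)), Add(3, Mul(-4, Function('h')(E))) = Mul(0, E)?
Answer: -3728815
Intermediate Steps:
Function('h')(E) = Rational(3, 4) (Function('h')(E) = Add(Rational(3, 4), Mul(Rational(-1, 4), Mul(0, E))) = Add(Rational(3, 4), Mul(Rational(-1, 4), 0)) = Add(Rational(3, 4), 0) = Rational(3, 4))
Function('K')(V) = 1628 (Function('K')(V) = Add(-6, 1634) = 1628)
Function('b')(Z) = Add(9, Mul(-6, Z, Add(Rational(3, 4), Z))) (Function('b')(Z) = Add(9, Mul(-3, Mul(Add(Z, Rational(3, 4)), Add(Z, Z)))) = Add(9, Mul(-3, Mul(Add(Rational(3, 4), Z), Mul(2, Z)))) = Add(9, Mul(-3, Mul(2, Z, Add(Rational(3, 4), Z)))) = Add(9, Mul(-6, Z, Add(Rational(3, 4), Z))))
Add(Add(Function('K')(Mul(Add(-568, -193), Pow(Add(-133, 679), -1))), Function('b')(-996)), 2217162) = Add(Add(1628, Add(9, Mul(-6, Pow(-996, 2)), Mul(Rational(-9, 2), -996))), 2217162) = Add(Add(1628, Add(9, Mul(-6, 992016), 4482)), 2217162) = Add(Add(1628, Add(9, -5952096, 4482)), 2217162) = Add(Add(1628, -5947605), 2217162) = Add(-5945977, 2217162) = -3728815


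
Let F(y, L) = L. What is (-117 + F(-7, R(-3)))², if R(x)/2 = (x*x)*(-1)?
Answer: 18225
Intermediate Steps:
R(x) = -2*x² (R(x) = 2*((x*x)*(-1)) = 2*(x²*(-1)) = 2*(-x²) = -2*x²)
(-117 + F(-7, R(-3)))² = (-117 - 2*(-3)²)² = (-117 - 2*9)² = (-117 - 18)² = (-135)² = 18225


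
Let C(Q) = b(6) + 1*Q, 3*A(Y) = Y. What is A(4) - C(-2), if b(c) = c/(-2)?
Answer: 19/3 ≈ 6.3333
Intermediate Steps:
b(c) = -c/2 (b(c) = c*(-1/2) = -c/2)
A(Y) = Y/3
C(Q) = -3 + Q (C(Q) = -1/2*6 + 1*Q = -3 + Q)
A(4) - C(-2) = (1/3)*4 - (-3 - 2) = 4/3 - 1*(-5) = 4/3 + 5 = 19/3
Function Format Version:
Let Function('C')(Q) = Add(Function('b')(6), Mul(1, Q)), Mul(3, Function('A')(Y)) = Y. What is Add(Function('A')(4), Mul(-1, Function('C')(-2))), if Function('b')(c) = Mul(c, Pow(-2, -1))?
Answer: Rational(19, 3) ≈ 6.3333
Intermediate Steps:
Function('b')(c) = Mul(Rational(-1, 2), c) (Function('b')(c) = Mul(c, Rational(-1, 2)) = Mul(Rational(-1, 2), c))
Function('A')(Y) = Mul(Rational(1, 3), Y)
Function('C')(Q) = Add(-3, Q) (Function('C')(Q) = Add(Mul(Rational(-1, 2), 6), Mul(1, Q)) = Add(-3, Q))
Add(Function('A')(4), Mul(-1, Function('C')(-2))) = Add(Mul(Rational(1, 3), 4), Mul(-1, Add(-3, -2))) = Add(Rational(4, 3), Mul(-1, -5)) = Add(Rational(4, 3), 5) = Rational(19, 3)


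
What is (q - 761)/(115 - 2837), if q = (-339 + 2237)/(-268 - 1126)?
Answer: 265683/948617 ≈ 0.28007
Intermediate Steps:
q = -949/697 (q = 1898/(-1394) = 1898*(-1/1394) = -949/697 ≈ -1.3615)
(q - 761)/(115 - 2837) = (-949/697 - 761)/(115 - 2837) = -531366/697/(-2722) = -531366/697*(-1/2722) = 265683/948617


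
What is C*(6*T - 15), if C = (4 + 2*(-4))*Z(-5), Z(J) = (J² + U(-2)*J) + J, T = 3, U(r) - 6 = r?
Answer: 0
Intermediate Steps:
U(r) = 6 + r
Z(J) = J² + 5*J (Z(J) = (J² + (6 - 2)*J) + J = (J² + 4*J) + J = J² + 5*J)
C = 0 (C = (4 + 2*(-4))*(-5*(5 - 5)) = (4 - 8)*(-5*0) = -4*0 = 0)
C*(6*T - 15) = 0*(6*3 - 15) = 0*(18 - 15) = 0*3 = 0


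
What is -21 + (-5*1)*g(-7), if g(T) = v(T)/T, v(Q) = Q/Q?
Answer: -142/7 ≈ -20.286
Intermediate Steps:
v(Q) = 1
g(T) = 1/T
-21 + (-5*1)*g(-7) = -21 - 5*1/(-7) = -21 - 5*(-1/7) = -21 + 5/7 = -142/7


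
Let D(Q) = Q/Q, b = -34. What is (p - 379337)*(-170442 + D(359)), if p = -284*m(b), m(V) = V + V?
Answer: 61363021025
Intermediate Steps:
m(V) = 2*V
D(Q) = 1
p = 19312 (p = -568*(-34) = -284*(-68) = 19312)
(p - 379337)*(-170442 + D(359)) = (19312 - 379337)*(-170442 + 1) = -360025*(-170441) = 61363021025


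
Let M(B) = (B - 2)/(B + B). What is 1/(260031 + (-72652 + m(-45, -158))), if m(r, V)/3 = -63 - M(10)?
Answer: 5/935944 ≈ 5.3422e-6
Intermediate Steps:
M(B) = (-2 + B)/(2*B) (M(B) = (-2 + B)/((2*B)) = (-2 + B)*(1/(2*B)) = (-2 + B)/(2*B))
m(r, V) = -951/5 (m(r, V) = 3*(-63 - (-2 + 10)/(2*10)) = 3*(-63 - 8/(2*10)) = 3*(-63 - 1*⅖) = 3*(-63 - ⅖) = 3*(-317/5) = -951/5)
1/(260031 + (-72652 + m(-45, -158))) = 1/(260031 + (-72652 - 951/5)) = 1/(260031 - 364211/5) = 1/(935944/5) = 5/935944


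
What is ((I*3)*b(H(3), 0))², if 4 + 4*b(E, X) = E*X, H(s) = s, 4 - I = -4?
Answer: 576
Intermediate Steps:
I = 8 (I = 4 - 1*(-4) = 4 + 4 = 8)
b(E, X) = -1 + E*X/4 (b(E, X) = -1 + (E*X)/4 = -1 + E*X/4)
((I*3)*b(H(3), 0))² = ((8*3)*(-1 + (¼)*3*0))² = (24*(-1 + 0))² = (24*(-1))² = (-24)² = 576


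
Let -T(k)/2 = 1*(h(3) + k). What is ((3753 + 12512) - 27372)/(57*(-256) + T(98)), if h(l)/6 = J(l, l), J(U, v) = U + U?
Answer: 11107/14860 ≈ 0.74744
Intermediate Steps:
J(U, v) = 2*U
h(l) = 12*l (h(l) = 6*(2*l) = 12*l)
T(k) = -72 - 2*k (T(k) = -2*(12*3 + k) = -2*(36 + k) = -72 - 2*k)
((3753 + 12512) - 27372)/(57*(-256) + T(98)) = ((3753 + 12512) - 27372)/(57*(-256) + (-72 - 2*98)) = (16265 - 27372)/(-14592 + (-72 - 196)) = -11107/(-14592 - 268) = -11107/(-14860) = -11107*(-1/14860) = 11107/14860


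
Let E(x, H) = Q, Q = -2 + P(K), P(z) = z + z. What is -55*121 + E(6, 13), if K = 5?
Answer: -6647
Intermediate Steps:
P(z) = 2*z
Q = 8 (Q = -2 + 2*5 = -2 + 10 = 8)
E(x, H) = 8
-55*121 + E(6, 13) = -55*121 + 8 = -6655 + 8 = -6647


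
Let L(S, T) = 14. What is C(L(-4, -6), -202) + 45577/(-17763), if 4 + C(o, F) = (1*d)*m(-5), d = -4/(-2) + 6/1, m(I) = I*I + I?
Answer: 2725451/17763 ≈ 153.43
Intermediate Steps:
m(I) = I + I² (m(I) = I² + I = I + I²)
d = 8 (d = -4*(-½) + 6*1 = 2 + 6 = 8)
C(o, F) = 156 (C(o, F) = -4 + (1*8)*(-5*(1 - 5)) = -4 + 8*(-5*(-4)) = -4 + 8*20 = -4 + 160 = 156)
C(L(-4, -6), -202) + 45577/(-17763) = 156 + 45577/(-17763) = 156 + 45577*(-1/17763) = 156 - 45577/17763 = 2725451/17763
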